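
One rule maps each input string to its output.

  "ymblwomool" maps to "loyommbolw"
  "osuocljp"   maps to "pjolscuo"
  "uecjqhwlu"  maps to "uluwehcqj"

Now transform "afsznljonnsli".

ilasfnsnzonjl

The pattern: move the last character to the front, then take characters alternately from the front and the back (1st, last, 2nd, 2nd-last, ...).
For "afsznljonnsli", step one produces "iafsznljonnsl"; step two turns that into "ilasfnsnzonjl".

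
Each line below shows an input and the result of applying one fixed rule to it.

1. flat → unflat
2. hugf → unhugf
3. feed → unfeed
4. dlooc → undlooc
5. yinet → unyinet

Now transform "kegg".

The transformation: prepend "un".
So "kegg" becomes "unkegg".

unkegg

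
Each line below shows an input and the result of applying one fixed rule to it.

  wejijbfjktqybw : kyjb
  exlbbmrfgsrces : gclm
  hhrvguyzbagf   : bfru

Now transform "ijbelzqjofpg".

What's happening: keep one character in every 3, starting at position 3 (positions 3rd, 6th, 9th, ...), then move the first 2 characters to the end (rotate left by 2).
"ijbelzqjofpg" → "bzog" → "ogbz".
(Check on "hhrvguyzbagf": → "rubf" → "bfru" ✓)

ogbz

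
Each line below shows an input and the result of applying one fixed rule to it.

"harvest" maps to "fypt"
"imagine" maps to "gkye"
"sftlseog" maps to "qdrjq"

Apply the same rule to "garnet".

The pattern: delete the last 3 characters, then shift every letter 2 places backward in the alphabet (wrapping around).
On "garnet" that produces "eyp".
(Check on "harvest": → "harv" → "fypt" ✓)

eyp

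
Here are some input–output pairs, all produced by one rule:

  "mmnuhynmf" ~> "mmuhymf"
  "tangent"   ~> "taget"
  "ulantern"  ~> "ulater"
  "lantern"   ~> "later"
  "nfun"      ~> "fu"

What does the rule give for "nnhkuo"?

hkuo

In each case the input is transformed by: remove every "n".
On "nnhkuo" that produces "hkuo".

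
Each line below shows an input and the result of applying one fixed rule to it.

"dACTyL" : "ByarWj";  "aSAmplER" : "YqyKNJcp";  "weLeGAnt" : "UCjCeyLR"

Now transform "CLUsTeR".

The rule is to flip the case of every letter, then shift every letter 2 places backward in the alphabet (wrapping around).
Applying both steps to "CLUsTeR": "cluStEr", then "ajsQrCp".
(Check on "dACTyL": → "DactYl" → "ByarWj" ✓)

ajsQrCp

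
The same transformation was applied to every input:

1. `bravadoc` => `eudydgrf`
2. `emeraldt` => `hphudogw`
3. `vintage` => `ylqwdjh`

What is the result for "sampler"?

vdpsohu

Looking at the pairs, the operation is to shift every letter 3 places forward in the alphabet (wrapping around).
On "sampler" that produces "vdpsohu".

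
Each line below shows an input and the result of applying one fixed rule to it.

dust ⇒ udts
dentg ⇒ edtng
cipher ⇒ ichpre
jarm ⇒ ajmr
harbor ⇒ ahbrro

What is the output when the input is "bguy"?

In each case the input is transformed by: swap each adjacent pair of characters (1↔2, 3↔4, ...).
For "bguy" the result is "gbyu".

gbyu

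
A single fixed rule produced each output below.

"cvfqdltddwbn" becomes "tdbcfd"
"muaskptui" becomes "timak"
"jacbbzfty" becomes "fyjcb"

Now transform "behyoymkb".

mbbho

Each output is the input with this applied: keep every other character starting from the first (positions 1st, 3rd, 5th, ...), then move the first 3 characters to the end (rotate left by 3).
"behyoymkb" → "bhomb" → "mbbho".
(Check on "jacbbzfty": → "jcbfy" → "fyjcb" ✓)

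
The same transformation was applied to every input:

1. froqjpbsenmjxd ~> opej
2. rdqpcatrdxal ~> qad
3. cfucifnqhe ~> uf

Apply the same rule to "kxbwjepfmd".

be

The rule is to delete the last 2 characters, then keep one character in every 3, starting at position 3 (positions 3rd, 6th, 9th, ...).
On "kxbwjepfmd": the first step gives "kxbwjepf", and the second then gives "be".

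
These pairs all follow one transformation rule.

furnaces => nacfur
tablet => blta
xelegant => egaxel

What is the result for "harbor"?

Rule — delete the last 2 characters, then swap the front and back halves of the string.
Doing the same to "harbor": "rbha".

rbha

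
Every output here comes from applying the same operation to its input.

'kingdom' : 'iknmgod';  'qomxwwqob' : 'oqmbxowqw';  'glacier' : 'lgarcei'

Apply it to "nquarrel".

qnulaerr

The transformation: move the first character to the end, then take characters alternately from the front and the back (1st, last, 2nd, 2nd-last, ...).
On "nquarrel": the first step gives "quarreln", and the second then gives "qnulaerr".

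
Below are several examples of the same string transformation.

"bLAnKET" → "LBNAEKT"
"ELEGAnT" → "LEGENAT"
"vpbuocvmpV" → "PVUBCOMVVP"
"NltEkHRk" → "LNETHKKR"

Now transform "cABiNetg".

ACIBENGT

In each case the input is transformed by: swap each adjacent pair of characters (1↔2, 3↔4, ...), then convert every letter to uppercase.
Starting from "cABiNetg": after the first operation, "AciBeNgt"; after the second, "ACIBENGT".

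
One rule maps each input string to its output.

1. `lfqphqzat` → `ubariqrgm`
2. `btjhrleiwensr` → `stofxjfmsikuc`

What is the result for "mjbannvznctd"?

eudoawoobckn

Each output is the input with this applied: shift every letter 1 place forward in the alphabet (wrapping around), then reverse the string.
Starting from "mjbannvznctd": after the first operation, "nkcboowaodue"; after the second, "eudoawoobckn".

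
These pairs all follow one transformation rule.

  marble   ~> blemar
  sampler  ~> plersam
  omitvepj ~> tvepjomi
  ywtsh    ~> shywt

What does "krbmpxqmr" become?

mpxqmrkrb

Rule — move the first 3 characters to the end (rotate left by 3).
Doing the same to "krbmpxqmr": "mpxqmrkrb".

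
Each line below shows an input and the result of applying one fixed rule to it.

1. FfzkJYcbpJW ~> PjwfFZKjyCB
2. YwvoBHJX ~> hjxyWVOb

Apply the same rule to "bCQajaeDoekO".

The transformation: move the last 3 characters to the front (rotate right by 3), then flip the case of every letter.
"bCQajaeDoekO" → "ekObCQajaeDo" → "EKoBcqAJAEdO".

EKoBcqAJAEdO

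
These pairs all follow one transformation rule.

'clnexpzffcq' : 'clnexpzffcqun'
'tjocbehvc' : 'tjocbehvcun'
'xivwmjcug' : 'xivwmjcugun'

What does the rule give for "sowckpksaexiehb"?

sowckpksaexiehbun

Looking at the pairs, the operation is to append "un".
On "sowckpksaexiehb" that produces "sowckpksaexiehbun".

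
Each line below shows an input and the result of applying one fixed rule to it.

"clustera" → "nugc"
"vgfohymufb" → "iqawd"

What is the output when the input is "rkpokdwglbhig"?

mqfidk

In each case the input is transformed by: keep every other character starting from the second (positions 2nd, 4th, 6th, ...), then shift every letter 2 places forward in the alphabet (wrapping around).
For "rkpokdwglbhig", step one produces "kodgbi"; step two turns that into "mqfidk".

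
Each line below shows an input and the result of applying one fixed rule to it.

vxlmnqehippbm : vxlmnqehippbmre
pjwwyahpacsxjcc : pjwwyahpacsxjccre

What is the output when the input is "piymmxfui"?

Looking at the pairs, the operation is to append "re".
So "piymmxfui" becomes "piymmxfuire".

piymmxfuire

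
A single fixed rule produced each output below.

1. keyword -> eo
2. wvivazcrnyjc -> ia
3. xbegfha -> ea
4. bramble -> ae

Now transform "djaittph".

ai

Looking at the pairs, the operation is to keep only the vowels.
On "djaittph" that produces "ai".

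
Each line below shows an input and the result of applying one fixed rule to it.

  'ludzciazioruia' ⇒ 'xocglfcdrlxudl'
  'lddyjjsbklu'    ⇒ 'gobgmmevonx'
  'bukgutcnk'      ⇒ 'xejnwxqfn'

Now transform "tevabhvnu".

The pattern: shift every letter 3 places forward in the alphabet (wrapping around), then swap each adjacent pair of characters (1↔2, 3↔4, ...).
"tevabhvnu" → "whydekyqx" → "hwdykeqyx".

hwdykeqyx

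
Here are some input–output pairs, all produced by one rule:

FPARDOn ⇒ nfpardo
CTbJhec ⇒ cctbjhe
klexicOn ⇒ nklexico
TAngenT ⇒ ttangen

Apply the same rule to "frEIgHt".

tfreigh

Rule — move the last character to the front, then convert every letter to lowercase.
For "frEIgHt", step one produces "tfrEIgH"; step two turns that into "tfreigh".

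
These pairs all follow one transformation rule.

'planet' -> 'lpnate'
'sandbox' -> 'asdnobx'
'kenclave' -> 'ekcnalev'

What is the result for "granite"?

What's happening: swap each adjacent pair of characters (1↔2, 3↔4, ...).
Doing the same to "granite": "rgnatie".

rgnatie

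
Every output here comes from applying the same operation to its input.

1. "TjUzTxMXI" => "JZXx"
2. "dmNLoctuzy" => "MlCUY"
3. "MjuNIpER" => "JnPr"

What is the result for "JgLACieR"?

GaIr

The transformation: flip the case of every letter, then keep every other character starting from the second (positions 2nd, 4th, 6th, ...).
For "JgLACieR", step one produces "jGlacIEr"; step two turns that into "GaIr".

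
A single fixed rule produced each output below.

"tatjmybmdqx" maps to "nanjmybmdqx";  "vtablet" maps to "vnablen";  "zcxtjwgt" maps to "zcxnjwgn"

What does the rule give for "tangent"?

nangenn

The transformation: replace every "t" with "n".
"tangent" → "nangenn".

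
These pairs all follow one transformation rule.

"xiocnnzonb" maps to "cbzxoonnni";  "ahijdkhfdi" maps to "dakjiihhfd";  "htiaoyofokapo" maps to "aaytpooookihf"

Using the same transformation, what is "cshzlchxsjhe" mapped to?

cczxssljhhhe

What's happening: sort the characters into reverse alphabetical order, then move the last 2 characters to the front (rotate right by 2).
Applying that to "cshzlchxsjhe" gives "cczxssljhhhe".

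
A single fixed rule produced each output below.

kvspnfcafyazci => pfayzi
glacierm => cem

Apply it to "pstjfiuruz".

jirz

Each output is the input with this applied: keep every other character starting from the second (positions 2nd, 4th, 6th, ...), then delete the first character.
On "pstjfiuruz": the first step gives "sjirz", and the second then gives "jirz".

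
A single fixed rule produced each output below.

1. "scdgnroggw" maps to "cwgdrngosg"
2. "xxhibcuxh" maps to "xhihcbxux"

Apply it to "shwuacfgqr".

In each case the input is transformed by: swap the first and last characters, then swap each adjacent pair of characters (1↔2, 3↔4, ...).
For "shwuacfgqr", step one produces "rhwuacfgqs"; step two turns that into "hruwcagfsq".

hruwcagfsq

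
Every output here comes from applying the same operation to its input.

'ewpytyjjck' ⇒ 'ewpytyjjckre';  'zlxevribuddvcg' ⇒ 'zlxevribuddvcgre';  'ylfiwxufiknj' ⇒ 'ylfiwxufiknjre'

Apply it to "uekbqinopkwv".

uekbqinopkwvre

Each output is the input with this applied: append "re".
On "uekbqinopkwv" that produces "uekbqinopkwvre".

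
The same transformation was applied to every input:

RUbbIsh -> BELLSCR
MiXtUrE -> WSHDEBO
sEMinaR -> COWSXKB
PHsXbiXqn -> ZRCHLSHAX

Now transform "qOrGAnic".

AYBQKXSM

In each case the input is transformed by: shift every letter 10 places forward in the alphabet (wrapping around), then convert every letter to uppercase.
"qOrGAnic" → "AYBQKXSM".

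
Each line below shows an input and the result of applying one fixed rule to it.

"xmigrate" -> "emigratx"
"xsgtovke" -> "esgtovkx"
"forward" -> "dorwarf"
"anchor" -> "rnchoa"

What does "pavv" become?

What's happening: swap the first and last characters.
Doing the same to "pavv": "vavp".

vavp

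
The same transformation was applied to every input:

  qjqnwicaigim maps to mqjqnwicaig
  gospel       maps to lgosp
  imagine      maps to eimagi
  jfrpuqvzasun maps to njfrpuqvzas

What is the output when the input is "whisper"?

Looking at the pairs, the operation is to move the last 2 characters to the front (rotate right by 2), then delete the first character.
On "whisper": the first step gives "erwhisp", and the second then gives "rwhisp".

rwhisp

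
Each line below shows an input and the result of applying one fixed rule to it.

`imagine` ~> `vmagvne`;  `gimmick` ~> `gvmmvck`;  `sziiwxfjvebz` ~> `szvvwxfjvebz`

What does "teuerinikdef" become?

teuervnvkdef

The rule is to replace every "i" with "v".
On "teuerinikdef" that produces "teuervnvkdef".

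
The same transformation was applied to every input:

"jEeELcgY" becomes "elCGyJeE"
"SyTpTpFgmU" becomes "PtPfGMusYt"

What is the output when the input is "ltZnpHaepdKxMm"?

NPhAEPDkXmMLTz

The pattern: move the first 3 characters to the end (rotate left by 3), then flip the case of every letter.
On "ltZnpHaepdKxMm": the first step gives "npHaepdKxMmltZ", and the second then gives "NPhAEPDkXmMLTz".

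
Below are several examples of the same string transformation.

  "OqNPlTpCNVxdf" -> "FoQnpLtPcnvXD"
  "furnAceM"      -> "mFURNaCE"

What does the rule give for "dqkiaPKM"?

mDQKIApk

What's happening: move the last character to the front, then flip the case of every letter.
For "dqkiaPKM", step one produces "MdqkiaPK"; step two turns that into "mDQKIApk".
(Check on "furnAceM": → "MfurnAce" → "mFURNaCE" ✓)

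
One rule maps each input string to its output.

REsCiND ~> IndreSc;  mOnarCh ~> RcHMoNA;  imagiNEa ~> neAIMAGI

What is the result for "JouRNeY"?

nEyjOUr

Each output is the input with this applied: flip the case of every letter, then move the last 3 characters to the front (rotate right by 3).
Working it through for "JouRNeY": intermediate "jOUrnEy", final "nEyjOUr".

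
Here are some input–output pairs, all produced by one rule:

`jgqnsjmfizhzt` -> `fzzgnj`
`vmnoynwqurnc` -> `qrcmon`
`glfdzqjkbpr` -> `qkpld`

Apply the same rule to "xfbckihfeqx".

Each output is the input with this applied: keep every other character starting from the second (positions 2nd, 4th, 6th, ...), then move the last 3 characters to the front (rotate right by 3).
Applying both steps to "xfbckihfeqx": "fcifq", then "ifqfc".

ifqfc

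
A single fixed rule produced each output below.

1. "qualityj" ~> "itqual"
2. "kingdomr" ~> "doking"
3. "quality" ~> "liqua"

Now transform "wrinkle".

In each case the input is transformed by: delete the last 2 characters, then move the last 2 characters to the front (rotate right by 2).
Applying both steps to "wrinkle": "wrink", then "nkwri".

nkwri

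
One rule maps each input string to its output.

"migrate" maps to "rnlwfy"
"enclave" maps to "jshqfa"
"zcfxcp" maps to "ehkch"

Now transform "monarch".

What's happening: shift every letter 5 places forward in the alphabet (wrapping around), then delete the last character.
Applying that to "monarch" gives "rtsfwh".

rtsfwh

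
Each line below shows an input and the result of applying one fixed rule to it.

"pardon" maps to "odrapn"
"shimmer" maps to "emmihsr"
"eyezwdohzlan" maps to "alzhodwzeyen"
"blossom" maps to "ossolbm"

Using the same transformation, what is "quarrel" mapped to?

The transformation: move the last character to the front, then reverse the string.
On "quarrel" that produces "errauql".

errauql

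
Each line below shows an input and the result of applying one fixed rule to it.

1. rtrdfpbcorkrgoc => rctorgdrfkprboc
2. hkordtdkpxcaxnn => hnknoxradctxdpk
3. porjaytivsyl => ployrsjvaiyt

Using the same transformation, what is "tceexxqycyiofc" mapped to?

The rule is to take characters alternately from the front and the back (1st, last, 2nd, 2nd-last, ...).
"tceexxqycyiofc" → "tccfeoeixyxcqy".

tccfeoeixyxcqy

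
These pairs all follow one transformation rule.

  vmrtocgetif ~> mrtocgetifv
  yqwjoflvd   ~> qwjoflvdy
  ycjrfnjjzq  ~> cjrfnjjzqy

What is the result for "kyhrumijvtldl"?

yhrumijvtldlk

Looking at the pairs, the operation is to move the first character to the end.
Applying that to "kyhrumijvtldl" gives "yhrumijvtldlk".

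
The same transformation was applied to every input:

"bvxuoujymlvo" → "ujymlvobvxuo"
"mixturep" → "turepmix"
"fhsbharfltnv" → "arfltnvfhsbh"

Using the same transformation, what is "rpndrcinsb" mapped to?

Each output is the input with this applied: swap the front and back halves of the string, then move the last character to the front.
Applying that to "rpndrcinsb" gives "rcinsbrpnd".

rcinsbrpnd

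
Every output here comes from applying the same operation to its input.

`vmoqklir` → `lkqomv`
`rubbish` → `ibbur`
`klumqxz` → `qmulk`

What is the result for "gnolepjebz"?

Rule — reverse the string, then delete the first 2 characters.
Working it through for "gnolepjebz": intermediate "zbejpelong", final "ejpelong".
(Check on "vmoqklir": → "rilkqomv" → "lkqomv" ✓)

ejpelong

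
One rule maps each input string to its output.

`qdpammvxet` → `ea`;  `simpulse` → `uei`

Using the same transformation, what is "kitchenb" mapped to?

ei

Rule — swap the front and back halves of the string, then keep only the vowels.
On "kitchenb": the first step gives "henbkitc", and the second then gives "ei".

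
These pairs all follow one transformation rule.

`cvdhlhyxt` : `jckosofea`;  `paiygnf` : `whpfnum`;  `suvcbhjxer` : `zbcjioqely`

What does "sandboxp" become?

In each case the input is transformed by: shift every letter 7 places forward in the alphabet (wrapping around).
So "sandboxp" becomes "zhukivew".

zhukivew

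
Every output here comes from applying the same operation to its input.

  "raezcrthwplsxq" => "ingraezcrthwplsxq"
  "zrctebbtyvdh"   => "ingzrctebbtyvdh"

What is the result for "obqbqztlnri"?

ingobqbqztlnri

What's happening: prepend "ing".
On "obqbqztlnri" that produces "ingobqbqztlnri".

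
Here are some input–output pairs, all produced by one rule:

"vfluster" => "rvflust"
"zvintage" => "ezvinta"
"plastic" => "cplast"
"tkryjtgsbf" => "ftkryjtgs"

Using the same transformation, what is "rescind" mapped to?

The transformation: move the last character to the front, then delete the last character.
So "rescind" becomes "dresci".

dresci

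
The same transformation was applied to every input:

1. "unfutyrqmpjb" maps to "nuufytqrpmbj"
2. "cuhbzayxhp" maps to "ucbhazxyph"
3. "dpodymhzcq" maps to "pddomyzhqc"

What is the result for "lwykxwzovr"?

Rule — swap each adjacent pair of characters (1↔2, 3↔4, ...).
"lwykxwzovr" → "wlkywxozrv".

wlkywxozrv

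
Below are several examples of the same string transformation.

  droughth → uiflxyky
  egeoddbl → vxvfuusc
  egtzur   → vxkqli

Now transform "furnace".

wliertv

Each output is the input with this applied: shift every letter 9 places backward in the alphabet (wrapping around).
Doing the same to "furnace": "wliertv".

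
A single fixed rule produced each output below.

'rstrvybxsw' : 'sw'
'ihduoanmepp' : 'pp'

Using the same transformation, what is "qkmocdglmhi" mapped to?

hi

What's happening: keep only the last 2 characters.
"qkmocdglmhi" → "hi".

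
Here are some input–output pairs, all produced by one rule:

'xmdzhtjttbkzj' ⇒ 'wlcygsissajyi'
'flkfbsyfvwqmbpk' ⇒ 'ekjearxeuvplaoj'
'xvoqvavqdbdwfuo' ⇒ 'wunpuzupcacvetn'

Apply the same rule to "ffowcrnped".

In each case the input is transformed by: shift every letter 1 place backward in the alphabet (wrapping around).
So "ffowcrnped" becomes "eenvbqmodc".

eenvbqmodc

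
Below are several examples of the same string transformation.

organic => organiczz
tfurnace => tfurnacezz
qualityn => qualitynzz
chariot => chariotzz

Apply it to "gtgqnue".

gtgqnuezz

The pattern: append "zz".
"gtgqnue" → "gtgqnuezz".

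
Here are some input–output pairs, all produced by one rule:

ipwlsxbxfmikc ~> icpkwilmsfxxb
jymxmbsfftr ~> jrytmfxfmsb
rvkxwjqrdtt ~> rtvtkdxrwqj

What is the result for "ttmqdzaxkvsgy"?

Looking at the pairs, the operation is to take characters alternately from the front and the back (1st, last, 2nd, 2nd-last, ...).
On "ttmqdzaxkvsgy" that produces "tytgmsqvdkzxa".

tytgmsqvdkzxa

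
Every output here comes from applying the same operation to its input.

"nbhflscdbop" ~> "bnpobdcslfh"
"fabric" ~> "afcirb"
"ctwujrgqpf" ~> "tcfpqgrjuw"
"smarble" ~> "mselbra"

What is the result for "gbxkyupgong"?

bggnogpuykx

Rule — reverse the string, then move the last 2 characters to the front (rotate right by 2).
So "gbxkyupgong" becomes "bggnogpuykx".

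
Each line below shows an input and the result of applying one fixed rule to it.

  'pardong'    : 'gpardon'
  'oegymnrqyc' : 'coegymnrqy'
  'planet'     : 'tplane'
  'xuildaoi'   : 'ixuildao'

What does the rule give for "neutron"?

Looking at the pairs, the operation is to move the last character to the front.
For "neutron" the result is "nneutro".

nneutro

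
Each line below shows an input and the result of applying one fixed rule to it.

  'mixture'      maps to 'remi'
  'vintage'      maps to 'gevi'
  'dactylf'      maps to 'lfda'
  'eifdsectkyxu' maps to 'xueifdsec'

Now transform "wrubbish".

The transformation: move the last 2 characters to the front (rotate right by 2), then delete the last 3 characters.
Working it through for "wrubbish": intermediate "shwrubbi", final "shwru".

shwru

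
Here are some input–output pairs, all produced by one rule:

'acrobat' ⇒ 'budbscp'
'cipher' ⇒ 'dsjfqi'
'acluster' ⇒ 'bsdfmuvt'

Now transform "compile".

dfpmnjq

The pattern: shift every letter 1 place forward in the alphabet (wrapping around), then take characters alternately from the front and the back (1st, last, 2nd, 2nd-last, ...).
For "compile", step one produces "dpnqjmf"; step two turns that into "dfpmnjq".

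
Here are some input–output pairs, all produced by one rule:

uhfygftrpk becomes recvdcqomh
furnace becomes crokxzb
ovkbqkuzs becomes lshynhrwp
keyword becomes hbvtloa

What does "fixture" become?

In each case the input is transformed by: shift every letter 3 places backward in the alphabet (wrapping around).
Doing the same to "fixture": "cfuqrob".

cfuqrob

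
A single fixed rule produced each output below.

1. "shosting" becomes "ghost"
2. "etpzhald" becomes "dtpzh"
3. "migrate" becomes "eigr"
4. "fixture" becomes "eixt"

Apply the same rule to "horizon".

Looking at the pairs, the operation is to swap the first and last characters, then delete the last 3 characters.
For "horizon", step one produces "norizoh"; step two turns that into "nori".
(Check on "shosting": → "ghostins" → "ghost" ✓)

nori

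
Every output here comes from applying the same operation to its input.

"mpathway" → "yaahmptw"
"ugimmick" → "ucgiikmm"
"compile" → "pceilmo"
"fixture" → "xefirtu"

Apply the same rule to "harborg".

rabghor

The transformation: sort the characters into alphabetical order, then move the last character to the front.
"harborg" → "rabghor".
(Check on "fixture": → "efirtux" → "xefirtu" ✓)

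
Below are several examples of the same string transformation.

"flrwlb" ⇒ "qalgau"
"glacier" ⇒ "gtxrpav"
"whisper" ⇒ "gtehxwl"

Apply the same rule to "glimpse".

thebxav

The rule is to reverse the string, then shift every letter 11 places backward in the alphabet (wrapping around).
Starting from "glimpse": after the first operation, "espmilg"; after the second, "thebxav".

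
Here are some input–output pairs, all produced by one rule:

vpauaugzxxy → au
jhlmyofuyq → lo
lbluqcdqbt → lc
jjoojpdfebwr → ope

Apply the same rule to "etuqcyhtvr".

uy

The rule is to delete the last 3 characters, then keep one character in every 3, starting at position 3 (positions 3rd, 6th, 9th, ...).
Applying both steps to "etuqcyhtvr": "etuqcyh", then "uy".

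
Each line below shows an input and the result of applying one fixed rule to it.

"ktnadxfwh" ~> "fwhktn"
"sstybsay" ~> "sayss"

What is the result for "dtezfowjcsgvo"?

gvodtezfow

The pattern: move the last 3 characters to the front (rotate right by 3), then delete the last 3 characters.
Working it through for "dtezfowjcsgvo": intermediate "gvodtezfowjcs", final "gvodtezfow".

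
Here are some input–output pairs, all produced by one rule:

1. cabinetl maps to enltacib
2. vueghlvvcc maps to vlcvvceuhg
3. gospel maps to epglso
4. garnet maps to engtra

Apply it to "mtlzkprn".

The pattern: swap the front and back halves of the string, then swap each adjacent pair of characters (1↔2, 3↔4, ...).
For "mtlzkprn", step one produces "kprnmtlz"; step two turns that into "pknrtmzl".

pknrtmzl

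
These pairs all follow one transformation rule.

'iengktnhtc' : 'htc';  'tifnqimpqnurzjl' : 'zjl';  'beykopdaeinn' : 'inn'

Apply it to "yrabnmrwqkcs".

kcs

In each case the input is transformed by: keep only the last 3 characters.
For "yrabnmrwqkcs" the result is "kcs".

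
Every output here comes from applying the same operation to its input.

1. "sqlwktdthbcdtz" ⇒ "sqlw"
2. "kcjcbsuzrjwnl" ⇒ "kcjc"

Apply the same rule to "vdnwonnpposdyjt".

vdnw

In each case the input is transformed by: keep only the first 4 characters.
Applying that to "vdnwonnpposdyjt" gives "vdnw".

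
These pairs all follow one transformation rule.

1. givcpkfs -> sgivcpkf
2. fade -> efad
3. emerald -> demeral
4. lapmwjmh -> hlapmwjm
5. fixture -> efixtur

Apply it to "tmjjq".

qtmjj

The pattern: move the last character to the front.
For "tmjjq" the result is "qtmjj".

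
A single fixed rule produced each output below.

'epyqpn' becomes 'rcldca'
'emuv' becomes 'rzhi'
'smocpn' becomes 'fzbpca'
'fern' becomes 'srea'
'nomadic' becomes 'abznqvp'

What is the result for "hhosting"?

Looking at the pairs, the operation is to shift every letter 13 places forward in the alphabet (wrapping around) — i.e. ROT13.
"hhosting" → "uubfgvat".

uubfgvat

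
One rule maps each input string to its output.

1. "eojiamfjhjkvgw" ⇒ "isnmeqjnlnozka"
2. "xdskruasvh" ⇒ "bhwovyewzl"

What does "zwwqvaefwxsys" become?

daauzeijabwcw

Rule — shift every letter 4 places forward in the alphabet (wrapping around).
"zwwqvaefwxsys" → "daauzeijabwcw".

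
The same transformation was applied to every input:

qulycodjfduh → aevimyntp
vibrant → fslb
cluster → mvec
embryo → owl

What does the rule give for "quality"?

The transformation: delete the last 3 characters, then shift every letter 10 places forward in the alphabet (wrapping around).
Working it through for "quality": intermediate "qual", final "aekv".

aekv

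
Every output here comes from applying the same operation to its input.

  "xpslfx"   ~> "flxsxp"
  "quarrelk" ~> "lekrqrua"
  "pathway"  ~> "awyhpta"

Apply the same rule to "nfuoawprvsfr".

fsrvnrfpuwoa

Rule — move the last 2 characters to the front (rotate right by 2), then take characters alternately from the front and the back (1st, last, 2nd, 2nd-last, ...).
For "nfuoawprvsfr" the result is "fsrvnrfpuwoa".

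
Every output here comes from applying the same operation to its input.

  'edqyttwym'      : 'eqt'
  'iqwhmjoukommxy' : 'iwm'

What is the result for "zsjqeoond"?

zje

The transformation: keep every other character starting from the first (positions 1st, 3rd, 5th, ...), then keep only the first 3 characters.
"zsjqeoond" → "zjeod" → "zje".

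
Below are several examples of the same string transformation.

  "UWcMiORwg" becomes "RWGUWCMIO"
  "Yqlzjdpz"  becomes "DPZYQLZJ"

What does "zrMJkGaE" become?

Each output is the input with this applied: move the last 3 characters to the front (rotate right by 3), then convert every letter to uppercase.
For "zrMJkGaE", step one produces "GaEzrMJk"; step two turns that into "GAEZRMJK".

GAEZRMJK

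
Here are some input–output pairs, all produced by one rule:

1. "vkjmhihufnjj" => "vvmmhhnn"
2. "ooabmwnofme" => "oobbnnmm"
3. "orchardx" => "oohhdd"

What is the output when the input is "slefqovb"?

Rule — keep one character in every 3, starting at position 1 (positions 1st, 4th, 7th, ...), then double every character.
Applying both steps to "slefqovb": "sfv", then "ssffvv".
(Check on "orchardx": → "ohd" → "oohhdd" ✓)

ssffvv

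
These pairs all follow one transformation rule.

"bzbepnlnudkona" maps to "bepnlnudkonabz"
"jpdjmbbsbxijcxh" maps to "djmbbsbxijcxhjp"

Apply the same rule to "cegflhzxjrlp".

Each output is the input with this applied: move the first 2 characters to the end (rotate left by 2).
"cegflhzxjrlp" → "gflhzxjrlpce".

gflhzxjrlpce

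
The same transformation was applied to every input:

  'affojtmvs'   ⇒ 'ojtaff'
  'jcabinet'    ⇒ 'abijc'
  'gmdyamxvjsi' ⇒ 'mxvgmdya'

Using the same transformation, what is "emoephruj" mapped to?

ephemo

The rule is to delete the last 3 characters, then move the last 3 characters to the front (rotate right by 3).
Applying both steps to "emoephruj": "emoeph", then "ephemo".
(Check on "affojtmvs": → "affojt" → "ojtaff" ✓)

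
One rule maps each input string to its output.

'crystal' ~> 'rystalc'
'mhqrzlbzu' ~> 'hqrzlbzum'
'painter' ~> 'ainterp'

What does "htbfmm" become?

In each case the input is transformed by: move the first character to the end.
So "htbfmm" becomes "tbfmmh".

tbfmmh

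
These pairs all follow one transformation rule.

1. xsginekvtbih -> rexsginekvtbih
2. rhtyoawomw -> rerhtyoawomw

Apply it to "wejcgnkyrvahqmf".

rewejcgnkyrvahqmf

Each output is the input with this applied: prepend "re".
So "wejcgnkyrvahqmf" becomes "rewejcgnkyrvahqmf".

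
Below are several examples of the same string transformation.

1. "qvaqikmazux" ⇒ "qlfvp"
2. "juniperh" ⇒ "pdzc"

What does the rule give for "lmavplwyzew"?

The rule is to shift every letter 5 places backward in the alphabet (wrapping around), then keep every other character starting from the second (positions 2nd, 4th, 6th, ...).
Working it through for "lmavplwyzew": intermediate "ghvqkgrtuzr", final "hqgtz".
(Check on "qvaqikmazux": → "lqvldfhvups" → "qlfvp" ✓)

hqgtz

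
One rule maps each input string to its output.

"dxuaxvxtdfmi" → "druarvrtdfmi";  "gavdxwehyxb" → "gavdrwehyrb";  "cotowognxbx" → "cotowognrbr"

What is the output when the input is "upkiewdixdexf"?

The transformation: replace every "x" with "r".
On "upkiewdixdexf" that produces "upkiewdirderf".

upkiewdirderf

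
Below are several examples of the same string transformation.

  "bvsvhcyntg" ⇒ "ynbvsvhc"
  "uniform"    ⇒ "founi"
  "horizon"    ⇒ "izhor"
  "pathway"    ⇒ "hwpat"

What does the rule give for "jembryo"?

What's happening: delete the last 2 characters, then move the last 2 characters to the front (rotate right by 2).
Applying both steps to "jembryo": "jembr", then "brjem".
(Check on "pathway": → "pathw" → "hwpat" ✓)

brjem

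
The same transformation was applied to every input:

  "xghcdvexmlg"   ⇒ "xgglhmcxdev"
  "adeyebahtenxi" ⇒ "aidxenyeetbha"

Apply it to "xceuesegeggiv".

xvciegugeesge

The rule is to take characters alternately from the front and the back (1st, last, 2nd, 2nd-last, ...).
For "xceuesegeggiv" the result is "xvciegugeesge".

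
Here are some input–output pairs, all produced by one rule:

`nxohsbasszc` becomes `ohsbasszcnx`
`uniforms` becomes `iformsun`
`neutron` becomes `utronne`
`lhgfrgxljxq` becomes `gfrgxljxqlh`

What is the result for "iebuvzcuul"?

buvzcuulie

The transformation: move the first 2 characters to the end (rotate left by 2).
"iebuvzcuul" → "buvzcuulie".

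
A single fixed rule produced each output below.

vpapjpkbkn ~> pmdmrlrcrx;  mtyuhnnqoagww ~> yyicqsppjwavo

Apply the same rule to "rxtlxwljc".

The transformation: shift every letter 2 places forward in the alphabet (wrapping around), then reverse the string.
Working it through for "rxtlxwljc": intermediate "tzvnzynle", final "elnyznvzt".
(Check on "vpapjpkbkn": → "xrcrlrmdmp" → "pmdmrlrcrx" ✓)

elnyznvzt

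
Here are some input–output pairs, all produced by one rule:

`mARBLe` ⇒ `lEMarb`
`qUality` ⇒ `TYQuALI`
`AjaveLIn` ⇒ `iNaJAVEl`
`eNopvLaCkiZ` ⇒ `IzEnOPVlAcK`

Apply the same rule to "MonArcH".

The pattern: move the last 2 characters to the front (rotate right by 2), then flip the case of every letter.
Starting from "MonArcH": after the first operation, "cHMonAr"; after the second, "ChmONaR".
(Check on "qUality": → "tyqUali" → "TYQuALI" ✓)

ChmONaR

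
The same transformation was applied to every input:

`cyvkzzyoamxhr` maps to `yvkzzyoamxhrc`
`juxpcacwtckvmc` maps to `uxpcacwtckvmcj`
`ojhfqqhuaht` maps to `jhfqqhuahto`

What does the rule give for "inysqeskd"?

The pattern: move the first character to the end.
So "inysqeskd" becomes "nysqeskdi".

nysqeskdi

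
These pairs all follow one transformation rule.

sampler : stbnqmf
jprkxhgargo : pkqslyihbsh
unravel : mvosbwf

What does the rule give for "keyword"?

The pattern: shift every letter 1 place forward in the alphabet (wrapping around), then move the last character to the front.
Starting from "keyword": after the first operation, "lfzxpse"; after the second, "elfzxps".

elfzxps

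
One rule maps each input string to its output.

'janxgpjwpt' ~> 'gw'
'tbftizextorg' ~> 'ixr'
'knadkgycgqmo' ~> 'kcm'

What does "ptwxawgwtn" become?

Looking at the pairs, the operation is to delete the first 3 characters, then keep one character in every 3, starting at position 2 (positions 2nd, 5th, 8th, ...).
On "ptwxawgwtn" that produces "aw".

aw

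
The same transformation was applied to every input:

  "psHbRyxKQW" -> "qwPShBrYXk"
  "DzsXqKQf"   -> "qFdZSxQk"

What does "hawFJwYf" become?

The pattern: flip the case of every letter, then move the last 2 characters to the front (rotate right by 2).
Applying both steps to "hawFJwYf": "HAWfjWyF", then "yFHAWfjW".

yFHAWfjW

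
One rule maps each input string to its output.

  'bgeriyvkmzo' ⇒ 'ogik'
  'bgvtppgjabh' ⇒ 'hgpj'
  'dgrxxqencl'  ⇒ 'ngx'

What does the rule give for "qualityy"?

The rule is to keep one character in every 3, starting at position 2 (positions 2nd, 5th, 8th, ...), then move the last character to the front.
"qualityy" → "yui".

yui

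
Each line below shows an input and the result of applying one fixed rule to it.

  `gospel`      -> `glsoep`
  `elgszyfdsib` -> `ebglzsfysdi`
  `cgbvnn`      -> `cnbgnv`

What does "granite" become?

gearint

Rule — move the last character to the front, then swap each adjacent pair of characters (1↔2, 3↔4, ...).
Starting from "granite": after the first operation, "egranit"; after the second, "gearint".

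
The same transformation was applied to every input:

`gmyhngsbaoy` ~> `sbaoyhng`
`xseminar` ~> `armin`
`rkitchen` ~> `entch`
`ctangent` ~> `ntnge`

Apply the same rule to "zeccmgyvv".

The rule is to delete the first 3 characters, then move the first 3 characters to the end (rotate left by 3).
Working it through for "zeccmgyvv": intermediate "cmgyvv", final "yvvcmg".
(Check on "xseminar": → "minar" → "armin" ✓)

yvvcmg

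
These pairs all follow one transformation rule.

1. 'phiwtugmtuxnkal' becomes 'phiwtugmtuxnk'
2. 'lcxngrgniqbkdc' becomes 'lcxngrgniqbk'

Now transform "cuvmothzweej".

Rule — delete the last 2 characters.
"cuvmothzweej" → "cuvmothzwe".

cuvmothzwe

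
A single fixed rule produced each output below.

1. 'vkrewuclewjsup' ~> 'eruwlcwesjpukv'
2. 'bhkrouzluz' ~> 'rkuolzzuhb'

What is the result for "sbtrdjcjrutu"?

rtjdjcurutbs

Each output is the input with this applied: swap each adjacent pair of characters (1↔2, 3↔4, ...), then move the first 2 characters to the end (rotate left by 2).
On "sbtrdjcjrutu": the first step gives "bsrtjdjcurut", and the second then gives "rtjdjcurutbs".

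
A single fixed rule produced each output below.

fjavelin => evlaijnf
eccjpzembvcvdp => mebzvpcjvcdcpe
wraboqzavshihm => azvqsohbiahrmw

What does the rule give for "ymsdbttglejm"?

The pattern: swap the front and back halves of the string, then take characters alternately from the front and the back (1st, last, 2nd, 2nd-last, ...).
"ymsdbttglejm" → "ttgbldesjmmy".
(Check on "fjavelin": → "elinfjav" → "evlaijnf" ✓)

ttgbldesjmmy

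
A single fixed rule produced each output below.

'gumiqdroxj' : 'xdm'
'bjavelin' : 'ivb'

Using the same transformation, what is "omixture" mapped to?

rxo

What's happening: reverse the string, then keep one character in every 3, starting at position 2 (positions 2nd, 5th, 8th, ...).
"omixture" → "erutximo" → "rxo".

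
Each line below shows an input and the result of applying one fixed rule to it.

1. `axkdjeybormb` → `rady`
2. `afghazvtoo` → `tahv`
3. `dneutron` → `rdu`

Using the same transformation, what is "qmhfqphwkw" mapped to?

wqfh

What's happening: move the last 3 characters to the front (rotate right by 3), then keep one character in every 3, starting at position 1 (positions 1st, 4th, 7th, ...).
"qmhfqphwkw" → "wkwqmhfqph" → "wqfh".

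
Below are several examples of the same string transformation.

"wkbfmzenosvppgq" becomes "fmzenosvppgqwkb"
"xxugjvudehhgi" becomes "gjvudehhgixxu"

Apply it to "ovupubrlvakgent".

pubrlvakgentovu

Each output is the input with this applied: move the first 3 characters to the end (rotate left by 3).
Doing the same to "ovupubrlvakgent": "pubrlvakgentovu".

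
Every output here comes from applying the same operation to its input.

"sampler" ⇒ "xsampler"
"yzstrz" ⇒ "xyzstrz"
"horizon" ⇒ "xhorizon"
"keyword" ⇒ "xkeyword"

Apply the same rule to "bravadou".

What's happening: prepend "x".
Applying that to "bravadou" gives "xbravadou".

xbravadou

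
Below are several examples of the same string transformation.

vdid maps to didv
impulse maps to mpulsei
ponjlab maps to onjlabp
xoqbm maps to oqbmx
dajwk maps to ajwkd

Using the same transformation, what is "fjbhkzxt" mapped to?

Rule — move the first character to the end.
Applying that to "fjbhkzxt" gives "jbhkzxtf".

jbhkzxtf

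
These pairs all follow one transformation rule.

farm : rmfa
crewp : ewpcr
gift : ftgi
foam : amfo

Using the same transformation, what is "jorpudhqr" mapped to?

rpudhqrjo

In each case the input is transformed by: move the first 2 characters to the end (rotate left by 2).
"jorpudhqr" → "rpudhqrjo".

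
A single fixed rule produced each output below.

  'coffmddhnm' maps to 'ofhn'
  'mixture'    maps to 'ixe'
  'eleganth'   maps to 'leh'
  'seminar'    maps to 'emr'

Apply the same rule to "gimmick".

In each case the input is transformed by: swap each adjacent pair of characters (1↔2, 3↔4, ...), then keep one character in every 3, starting at position 1 (positions 1st, 4th, 7th, ...).
Applying both steps to "gimmick": "igmmcik", then "imk".

imk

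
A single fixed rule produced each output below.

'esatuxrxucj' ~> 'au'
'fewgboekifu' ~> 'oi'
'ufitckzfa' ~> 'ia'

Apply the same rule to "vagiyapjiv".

The transformation: keep one character in every 3, starting at position 3 (positions 3rd, 6th, 9th, ...), then keep only the vowels.
"vagiyapjiv" → "gai" → "ai".
(Check on "fewgboekifu": → "woi" → "oi" ✓)

ai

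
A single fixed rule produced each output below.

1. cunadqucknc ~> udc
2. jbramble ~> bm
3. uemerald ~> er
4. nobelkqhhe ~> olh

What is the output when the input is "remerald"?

er

The pattern: delete the last character, then keep one character in every 3, starting at position 2 (positions 2nd, 5th, 8th, ...).
Working it through for "remerald": intermediate "remeral", final "er".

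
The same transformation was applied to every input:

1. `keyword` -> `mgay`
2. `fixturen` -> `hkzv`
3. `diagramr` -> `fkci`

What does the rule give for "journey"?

lqwt

The rule is to shift every letter 2 places forward in the alphabet (wrapping around), then keep only the first 4 characters.
On "journey": the first step gives "lqwtpga", and the second then gives "lqwt".
(Check on "diagramr": → "fkcitcot" → "fkci" ✓)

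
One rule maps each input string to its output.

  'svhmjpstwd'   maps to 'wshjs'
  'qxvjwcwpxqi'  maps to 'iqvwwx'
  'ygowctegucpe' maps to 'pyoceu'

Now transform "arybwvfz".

In each case the input is transformed by: keep every other character starting from the first (positions 1st, 3rd, 5th, ...), then move the last character to the front.
Applying both steps to "arybwvfz": "aywf", then "fayw".

fayw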